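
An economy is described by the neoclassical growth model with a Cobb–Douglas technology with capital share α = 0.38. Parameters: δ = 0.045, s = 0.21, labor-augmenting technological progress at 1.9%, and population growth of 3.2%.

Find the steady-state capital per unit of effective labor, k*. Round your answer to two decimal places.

k* = 3.53

Steady state requires s·f(k) = (n + g + δ)·k, i.e. s·k^α = (n + g + δ)·k.
Dividing both sides by k: k^(1−α) = s / (n + g + δ).
k^0.62 = 0.21 / (0.032 + 0.019 + 0.045) = 0.21 / 0.096 = 2.1875
k* = 2.1875^(1/0.62) ≈ 3.5343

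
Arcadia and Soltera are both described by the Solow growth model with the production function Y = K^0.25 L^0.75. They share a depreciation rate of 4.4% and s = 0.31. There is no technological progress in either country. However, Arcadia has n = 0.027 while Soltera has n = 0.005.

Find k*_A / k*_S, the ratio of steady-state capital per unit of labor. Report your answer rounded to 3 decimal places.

k*_A / k*_S ≈ 0.610

Steady-state k* = [s/(n + δ)]^(1/(1−α)), so the ratio is [ (s_A/(n + δ)_A) / (s_S/(n + δ)_S) ]^1.3333.
s_A/(n + δ)_A = 0.31/0.071 = 4.3662; s_S/(n + δ)_S = 0.31/0.049 = 6.3265.
Ratio = (4.3662/6.3265)^1.3333 = 0.6901^1.3333 ≈ 0.6098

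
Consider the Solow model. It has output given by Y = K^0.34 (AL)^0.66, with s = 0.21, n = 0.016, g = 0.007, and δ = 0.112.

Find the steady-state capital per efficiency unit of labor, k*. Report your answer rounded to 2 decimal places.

k* = 1.95

In steady state, investment equals break-even investment: s·k^α = (n + g + δ)·k.
Rearranging, k^(1−α) = s / (n + g + δ).
k^0.66 = 0.21 / (0.016 + 0.007 + 0.112) = 0.21 / 0.135 = 1.5556
k* = 1.5556^(1/0.66) ≈ 1.9532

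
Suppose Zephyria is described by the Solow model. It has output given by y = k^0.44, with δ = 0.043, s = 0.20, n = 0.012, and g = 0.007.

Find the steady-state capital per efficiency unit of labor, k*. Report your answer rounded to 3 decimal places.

At the steady state, Δk = 0, so s·k^α = (n + g + δ)·k.
Rearranging, k^(1−α) = s / (n + g + δ).
k^0.56 = 0.20 / (0.012 + 0.007 + 0.043) = 0.20 / 0.062 = 3.2258
k* = 3.2258^(1/0.56) ≈ 8.0962

k* ≈ 8.096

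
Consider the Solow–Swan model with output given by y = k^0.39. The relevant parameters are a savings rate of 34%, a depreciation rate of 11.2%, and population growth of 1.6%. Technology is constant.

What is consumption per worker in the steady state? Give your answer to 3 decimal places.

In steady state, investment equals break-even investment: s·k^α = (n + δ)·k.
Rearranging, k^(1−α) = s / (n + δ).
k^0.61 = 0.34 / (0.016 + 0.112) = 0.34 / 0.128 = 2.6563
k* = 2.6563^(1/0.61) ≈ 4.9606
y* = (k*)^α = 4.9606^0.39 ≈ 1.8675
c* = (1 − s)·y* = (1 − 0.34) × 1.8675 ≈ 1.2326

c* ≈ 1.233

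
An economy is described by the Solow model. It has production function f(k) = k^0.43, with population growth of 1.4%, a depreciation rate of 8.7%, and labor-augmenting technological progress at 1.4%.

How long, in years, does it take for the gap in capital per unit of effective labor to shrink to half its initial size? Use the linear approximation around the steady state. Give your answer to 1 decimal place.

half-life ≈ 10.6 years

Near the steady state the convergence rate is λ = (1 − α)(n + g + δ).
λ = (1 − 0.43) × 0.115 = 0.57 × 0.115 = 0.06555
Half-life = ln 2 / λ = 0.6931 / 0.06555 ≈ 10.57 years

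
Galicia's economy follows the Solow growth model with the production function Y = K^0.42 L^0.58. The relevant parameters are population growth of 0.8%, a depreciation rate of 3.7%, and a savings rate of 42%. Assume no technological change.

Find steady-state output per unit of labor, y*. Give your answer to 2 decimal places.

y* = 5.04

Steady state requires s·f(k) = (n + δ)·k, i.e. s·k^α = (n + δ)·k.
Rearranging, k^(1−α) = s / (n + δ).
k^0.58 = 0.42 / (0.008 + 0.037) = 0.42 / 0.045 = 9.3333
k* = 9.3333^(1/0.58) ≈ 47.0408
y* = (k*)^α = 47.0408^0.42 ≈ 5.0401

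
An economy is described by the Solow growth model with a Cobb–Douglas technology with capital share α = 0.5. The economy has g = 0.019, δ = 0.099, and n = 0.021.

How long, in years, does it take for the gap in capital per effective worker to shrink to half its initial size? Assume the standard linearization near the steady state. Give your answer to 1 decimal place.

Near the steady state the convergence rate is λ = (1 − α)(n + g + δ).
λ = (1 − 0.5) × 0.139 = 0.5 × 0.139 = 0.0695
Half-life = ln 2 / λ = 0.6931 / 0.0695 ≈ 9.97 years

half-life ≈ 10.0 years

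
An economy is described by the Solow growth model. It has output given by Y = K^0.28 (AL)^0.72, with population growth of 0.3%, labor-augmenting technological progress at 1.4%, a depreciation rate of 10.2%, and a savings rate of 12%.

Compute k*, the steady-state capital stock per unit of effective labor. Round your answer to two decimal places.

k* ≈ 1.01

At the steady state, Δk = 0, so s·k^α = (n + g + δ)·k.
Rearranging, k^(1−α) = s / (n + g + δ).
k^0.72 = 0.12 / (0.003 + 0.014 + 0.102) = 0.12 / 0.119 = 1.0084
k* = 1.0084^(1/0.72) ≈ 1.0117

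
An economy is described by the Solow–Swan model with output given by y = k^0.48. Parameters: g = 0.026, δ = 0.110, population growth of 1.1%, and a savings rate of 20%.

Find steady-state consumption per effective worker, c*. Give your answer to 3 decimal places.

Steady state requires s·f(k) = (n + g + δ)·k, i.e. s·k^α = (n + g + δ)·k.
Dividing both sides by k: k^(1−α) = s / (n + g + δ).
k^0.52 = 0.20 / (0.011 + 0.026 + 0.110) = 0.20 / 0.147 = 1.3605
k* = 1.3605^(1/0.52) ≈ 1.8076
y* = (k*)^α = 1.8076^0.48 ≈ 1.3286
c* = (1 − s)·y* = (1 − 0.20) × 1.3286 ≈ 1.0629

c* ≈ 1.063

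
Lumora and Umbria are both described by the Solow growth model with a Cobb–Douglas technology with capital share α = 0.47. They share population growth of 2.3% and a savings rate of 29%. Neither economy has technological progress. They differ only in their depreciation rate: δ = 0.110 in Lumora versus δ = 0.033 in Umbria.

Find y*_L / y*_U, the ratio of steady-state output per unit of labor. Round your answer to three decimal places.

Steady-state y* = [s/(n + δ)]^(α/(1−α)), so the ratio is [ (s_L/(n + δ)_L) / (s_U/(n + δ)_U) ]^0.8868.
s_L/(n + δ)_L = 0.29/0.133 = 2.1805; s_U/(n + δ)_U = 0.29/0.056 = 5.1786.
Ratio = (2.1805/5.1786)^0.8868 = 0.4211^0.8868 ≈ 0.4644

ratio ≈ 0.464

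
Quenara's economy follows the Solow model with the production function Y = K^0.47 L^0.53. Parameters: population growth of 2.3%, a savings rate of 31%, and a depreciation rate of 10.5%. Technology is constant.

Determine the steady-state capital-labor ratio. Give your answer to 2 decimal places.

In steady state, investment equals break-even investment: s·k^α = (n + δ)·k.
Dividing both sides by k: k^(1−α) = s / (n + δ).
k^0.53 = 0.31 / (0.023 + 0.105) = 0.31 / 0.128 = 2.4219
k* = 2.4219^(1/0.53) ≈ 5.3067

k* = 5.31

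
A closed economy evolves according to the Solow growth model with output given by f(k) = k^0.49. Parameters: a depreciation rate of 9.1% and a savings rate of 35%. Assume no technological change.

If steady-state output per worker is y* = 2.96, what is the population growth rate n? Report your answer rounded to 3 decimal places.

n ≈ 0.022

Steady state requires s·f(k) = (n + δ)·k, i.e. s·k^α = (n + δ)·k.
Since y* = [s/(n + δ)]^(α/(1−α)), we have s/(n + δ) = (y*)^((1−α)/α) = 2.96^1.0408 = 3.0940.
Therefore n + δ = s / 3.0940 = 0.35 / 3.0940 = 0.1131, so n = 0.1131 − 0.091 = 0.0221.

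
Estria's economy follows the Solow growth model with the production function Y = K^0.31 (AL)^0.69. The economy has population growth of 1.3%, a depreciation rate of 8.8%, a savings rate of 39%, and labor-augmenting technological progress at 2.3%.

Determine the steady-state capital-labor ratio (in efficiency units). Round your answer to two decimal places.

k* ≈ 5.26

Steady state requires s·f(k) = (n + g + δ)·k, i.e. s·k^α = (n + g + δ)·k.
Rearranging, k^(1−α) = s / (n + g + δ).
k^0.69 = 0.39 / (0.013 + 0.023 + 0.088) = 0.39 / 0.124 = 3.1452
k* = 3.1452^(1/0.69) ≈ 5.2630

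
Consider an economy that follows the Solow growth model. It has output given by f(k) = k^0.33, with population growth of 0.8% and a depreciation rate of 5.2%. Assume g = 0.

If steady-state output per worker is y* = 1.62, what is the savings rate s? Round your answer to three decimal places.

s ≈ 0.160

At the steady state, Δk = 0, so s·k^α = (n + δ)·k.
Since y* = [s/(n + δ)]^(α/(1−α)), we have s/(n + δ) = (y*)^((1−α)/α) = 1.62^2.0303 = 2.6630.
Therefore s = 2.6630 × (n + δ) = 2.6630 × 0.060 = 0.1598.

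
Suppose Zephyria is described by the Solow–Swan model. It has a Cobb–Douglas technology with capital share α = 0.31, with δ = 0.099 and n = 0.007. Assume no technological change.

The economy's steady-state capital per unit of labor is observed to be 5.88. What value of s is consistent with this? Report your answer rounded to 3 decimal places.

In steady state, investment equals break-even investment: s·k^α = (n + δ)·k.
So s / (n + δ) = (k*)^(1−α) = 5.88^0.69 = 3.3952.
Therefore s = 3.3952 × (n + δ) = 3.3952 × 0.106 = 0.3599.

s ≈ 0.360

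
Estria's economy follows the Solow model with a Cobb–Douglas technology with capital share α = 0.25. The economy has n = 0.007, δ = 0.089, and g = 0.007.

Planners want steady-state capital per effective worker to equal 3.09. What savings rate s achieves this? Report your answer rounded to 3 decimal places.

In steady state, investment equals break-even investment: s·k^α = (n + g + δ)·k.
So s / (n + g + δ) = (k*)^(1−α) = 3.09^0.75 = 2.3306.
Therefore s = 2.3306 × (n + g + δ) = 2.3306 × 0.103 = 0.2401.

s ≈ 0.240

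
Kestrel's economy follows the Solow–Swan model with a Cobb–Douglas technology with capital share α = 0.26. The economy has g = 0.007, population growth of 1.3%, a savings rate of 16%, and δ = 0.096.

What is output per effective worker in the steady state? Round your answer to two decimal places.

y* ≈ 1.12

At the steady state, Δk = 0, so s·k^α = (n + g + δ)·k.
Dividing both sides by k: k^(1−α) = s / (n + g + δ).
k^0.74 = 0.16 / (0.013 + 0.007 + 0.096) = 0.16 / 0.116 = 1.3793
k* = 1.3793^(1/0.74) ≈ 1.5443
y* = (k*)^α = 1.5443^0.26 ≈ 1.1196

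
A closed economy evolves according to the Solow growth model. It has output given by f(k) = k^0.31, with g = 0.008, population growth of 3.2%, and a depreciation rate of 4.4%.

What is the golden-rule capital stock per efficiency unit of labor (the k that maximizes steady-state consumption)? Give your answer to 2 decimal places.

k_gold ≈ 6.64

The golden rule sets f'(k) = n + g + δ, i.e. α·k^(α−1) = n + g + δ.
So k^(1−α) = α / (n + g + δ) = 0.31 / 0.084 = 3.6905.
k_gold = 3.6905^(1/0.69) ≈ 6.6353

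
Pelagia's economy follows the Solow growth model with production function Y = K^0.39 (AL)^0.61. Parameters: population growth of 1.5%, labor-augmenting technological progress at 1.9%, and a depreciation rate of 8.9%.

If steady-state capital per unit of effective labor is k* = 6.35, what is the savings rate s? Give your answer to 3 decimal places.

In steady state, investment equals break-even investment: s·k^α = (n + g + δ)·k.
So s / (n + g + δ) = (k*)^(1−α) = 6.35^0.61 = 3.0881.
Therefore s = 3.0881 × (n + g + δ) = 3.0881 × 0.123 = 0.3798.

s ≈ 0.380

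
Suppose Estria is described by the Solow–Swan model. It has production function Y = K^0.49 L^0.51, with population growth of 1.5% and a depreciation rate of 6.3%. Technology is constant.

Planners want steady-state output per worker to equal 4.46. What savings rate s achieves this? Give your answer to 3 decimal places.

Steady state requires s·f(k) = (n + δ)·k, i.e. s·k^α = (n + δ)·k.
Since y* = [s/(n + δ)]^(α/(1−α)), we have s/(n + δ) = (y*)^((1−α)/α) = 4.46^1.0408 = 4.7405.
Therefore s = 4.7405 × (n + δ) = 4.7405 × 0.078 = 0.3698.

s ≈ 0.370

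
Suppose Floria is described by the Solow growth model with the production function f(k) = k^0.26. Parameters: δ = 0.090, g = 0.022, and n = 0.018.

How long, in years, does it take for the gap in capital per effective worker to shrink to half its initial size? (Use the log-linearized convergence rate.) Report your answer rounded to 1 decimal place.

Near the steady state the convergence rate is λ = (1 − α)(n + g + δ).
λ = (1 − 0.26) × 0.130 = 0.74 × 0.130 = 0.0962
Half-life = ln 2 / λ = 0.6931 / 0.0962 ≈ 7.20 years

half-life ≈ 7.2 years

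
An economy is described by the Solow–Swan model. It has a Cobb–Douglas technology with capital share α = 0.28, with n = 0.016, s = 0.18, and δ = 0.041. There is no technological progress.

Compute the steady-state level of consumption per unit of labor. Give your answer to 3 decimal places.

Steady state requires s·f(k) = (n + δ)·k, i.e. s·k^α = (n + δ)·k.
Dividing both sides by k: k^(1−α) = s / (n + δ).
k^0.72 = 0.18 / (0.016 + 0.041) = 0.18 / 0.057 = 3.1579
k* = 3.1579^(1/0.72) ≈ 4.9387
y* = (k*)^α = 4.9387^0.28 ≈ 1.5639
c* = (1 − s)·y* = (1 − 0.18) × 1.5639 ≈ 1.2824

c* ≈ 1.282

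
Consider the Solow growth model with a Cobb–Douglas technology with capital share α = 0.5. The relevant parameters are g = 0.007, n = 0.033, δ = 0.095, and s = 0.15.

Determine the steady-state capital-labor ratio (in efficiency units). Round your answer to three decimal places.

k* = 1.235

At the steady state, Δk = 0, so s·k^α = (n + g + δ)·k.
Rearranging, k^(1−α) = s / (n + g + δ).
k^0.5 = 0.15 / (0.033 + 0.007 + 0.095) = 0.15 / 0.135 = 1.1111
k* = 1.1111^(1/0.5) ≈ 1.2345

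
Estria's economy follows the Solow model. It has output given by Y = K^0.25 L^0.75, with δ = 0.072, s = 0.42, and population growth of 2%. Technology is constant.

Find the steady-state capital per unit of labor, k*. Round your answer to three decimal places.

In steady state, investment equals break-even investment: s·k^α = (n + δ)·k.
Dividing both sides by k: k^(1−α) = s / (n + δ).
k^0.75 = 0.42 / (0.020 + 0.072) = 0.42 / 0.092 = 4.5652
k* = 4.5652^(1/0.75) ≈ 7.5732

k* = 7.573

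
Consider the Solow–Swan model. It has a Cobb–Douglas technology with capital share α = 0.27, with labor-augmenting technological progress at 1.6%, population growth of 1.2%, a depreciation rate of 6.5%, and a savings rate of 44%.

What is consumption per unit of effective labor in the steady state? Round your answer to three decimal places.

c* = 0.995

In steady state, investment equals break-even investment: s·k^α = (n + g + δ)·k.
Dividing both sides by k: k^(1−α) = s / (n + g + δ).
k^0.73 = 0.44 / (0.012 + 0.016 + 0.065) = 0.44 / 0.093 = 4.7312
k* = 4.7312^(1/0.73) ≈ 8.4066
y* = (k*)^α = 8.4066^0.27 ≈ 1.7768
c* = (1 − s)·y* = (1 − 0.44) × 1.7768 ≈ 0.9950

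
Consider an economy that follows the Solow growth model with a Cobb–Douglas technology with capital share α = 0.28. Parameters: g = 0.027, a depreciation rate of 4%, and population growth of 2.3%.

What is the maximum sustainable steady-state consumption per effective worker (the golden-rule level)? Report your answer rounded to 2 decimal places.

At the golden rule, f'(k) = n + g + δ, so α·k^(α−1) = n + g + δ and k_gold = (α/(n + g + δ))^(1/(1−α)).
k_gold = (0.28/0.090)^(1/0.72) = 3.1111^1.3889 ≈ 4.8374
c_gold = f(k_gold) − (n + g + δ)·k_gold = 1.5549 − 0.090×4.8374 ≈ 1.1195

c_gold ≈ 1.12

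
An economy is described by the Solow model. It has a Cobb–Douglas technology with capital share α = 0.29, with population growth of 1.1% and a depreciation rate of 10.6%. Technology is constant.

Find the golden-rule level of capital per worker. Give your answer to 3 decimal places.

The golden rule sets f'(k) = n + δ, i.e. α·k^(α−1) = n + δ.
So k^(1−α) = α / (n + δ) = 0.29 / 0.117 = 2.4786.
k_gold = 2.4786^(1/0.71) ≈ 3.5910

k_gold ≈ 3.591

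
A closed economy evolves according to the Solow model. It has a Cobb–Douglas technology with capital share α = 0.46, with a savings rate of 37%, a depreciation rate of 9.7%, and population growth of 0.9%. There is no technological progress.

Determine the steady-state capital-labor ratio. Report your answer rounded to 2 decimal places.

k* ≈ 10.12

In steady state, investment equals break-even investment: s·k^α = (n + δ)·k.
Dividing both sides by k: k^(1−α) = s / (n + δ).
k^0.54 = 0.37 / (0.009 + 0.097) = 0.37 / 0.106 = 3.4906
k* = 3.4906^(1/0.54) ≈ 10.1244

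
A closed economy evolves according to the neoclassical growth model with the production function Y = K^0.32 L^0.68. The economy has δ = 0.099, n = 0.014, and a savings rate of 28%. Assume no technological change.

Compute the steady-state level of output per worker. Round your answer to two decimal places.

In steady state, investment equals break-even investment: s·k^α = (n + δ)·k.
Dividing both sides by k: k^(1−α) = s / (n + δ).
k^0.68 = 0.28 / (0.014 + 0.099) = 0.28 / 0.113 = 2.4779
k* = 2.4779^(1/0.68) ≈ 3.7978
y* = (k*)^α = 3.7978^0.32 ≈ 1.5327

y* = 1.53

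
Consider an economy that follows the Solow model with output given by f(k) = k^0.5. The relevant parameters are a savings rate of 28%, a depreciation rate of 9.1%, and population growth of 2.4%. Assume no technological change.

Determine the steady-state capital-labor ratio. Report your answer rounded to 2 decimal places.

In steady state, investment equals break-even investment: s·k^α = (n + δ)·k.
Rearranging, k^(1−α) = s / (n + δ).
k^0.5 = 0.28 / (0.024 + 0.091) = 0.28 / 0.115 = 2.4348
k* = 2.4348^(1/0.5) ≈ 5.9283

k* = 5.93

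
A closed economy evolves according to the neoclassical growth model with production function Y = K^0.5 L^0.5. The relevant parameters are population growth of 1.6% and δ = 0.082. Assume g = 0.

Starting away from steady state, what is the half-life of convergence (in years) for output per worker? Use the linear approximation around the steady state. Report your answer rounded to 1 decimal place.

t_½ ≈ 14.1 years

Near the steady state the convergence rate is λ = (1 − α)(n + δ).
λ = (1 − 0.5) × 0.098 = 0.5 × 0.098 = 0.0490
Half-life = ln 2 / λ = 0.6931 / 0.0490 ≈ 14.14 years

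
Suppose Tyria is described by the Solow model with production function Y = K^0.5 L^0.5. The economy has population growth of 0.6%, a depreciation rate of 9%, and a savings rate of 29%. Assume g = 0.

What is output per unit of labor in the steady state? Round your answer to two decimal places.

y* ≈ 3.02

Steady state requires s·f(k) = (n + δ)·k, i.e. s·k^α = (n + δ)·k.
Rearranging, k^(1−α) = s / (n + δ).
k^0.5 = 0.29 / (0.006 + 0.090) = 0.29 / 0.096 = 3.0208
k* = 3.0208^(1/0.5) ≈ 9.1252
y* = (k*)^α = 9.1252^0.5 ≈ 3.0208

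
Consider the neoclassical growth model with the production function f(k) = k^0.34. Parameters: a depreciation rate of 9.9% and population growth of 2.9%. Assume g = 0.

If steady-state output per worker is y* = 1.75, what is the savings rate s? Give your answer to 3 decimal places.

In steady state, investment equals break-even investment: s·k^α = (n + δ)·k.
Since y* = [s/(n + δ)]^(α/(1−α)), we have s/(n + δ) = (y*)^((1−α)/α) = 1.75^1.9412 = 2.9634.
Therefore s = 2.9634 × (n + δ) = 2.9634 × 0.128 = 0.3793.

s ≈ 0.379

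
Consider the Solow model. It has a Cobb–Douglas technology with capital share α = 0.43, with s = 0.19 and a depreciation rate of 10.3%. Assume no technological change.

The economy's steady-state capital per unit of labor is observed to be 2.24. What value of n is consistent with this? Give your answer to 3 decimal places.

At the steady state, Δk = 0, so s·k^α = (n + δ)·k.
So s / (n + δ) = (k*)^(1−α) = 2.24^0.57 = 1.5836.
Therefore n + δ = s / 1.5836 = 0.19 / 1.5836 = 0.1200, so n = 0.1200 − 0.103 = 0.0170.

n ≈ 0.017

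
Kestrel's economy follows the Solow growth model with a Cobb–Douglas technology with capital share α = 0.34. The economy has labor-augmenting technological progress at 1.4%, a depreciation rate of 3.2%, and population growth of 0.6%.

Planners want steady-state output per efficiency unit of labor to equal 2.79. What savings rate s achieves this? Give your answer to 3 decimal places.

In steady state, investment equals break-even investment: s·k^α = (n + g + δ)·k.
Since y* = [s/(n + g + δ)]^(α/(1−α)), we have s/(n + g + δ) = (y*)^((1−α)/α) = 2.79^1.9412 = 7.3284.
Therefore s = 7.3284 × (n + g + δ) = 7.3284 × 0.052 = 0.3811.

s ≈ 0.381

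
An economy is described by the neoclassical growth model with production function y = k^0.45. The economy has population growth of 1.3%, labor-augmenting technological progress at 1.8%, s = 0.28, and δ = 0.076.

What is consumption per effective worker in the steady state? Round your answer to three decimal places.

At the steady state, Δk = 0, so s·k^α = (n + g + δ)·k.
Rearranging, k^(1−α) = s / (n + g + δ).
k^0.55 = 0.28 / (0.013 + 0.018 + 0.076) = 0.28 / 0.107 = 2.6168
k* = 2.6168^(1/0.55) ≈ 5.7489
y* = (k*)^α = 5.7489^0.45 ≈ 2.1969
c* = (1 − s)·y* = (1 − 0.28) × 2.1969 ≈ 1.5818

c* ≈ 1.582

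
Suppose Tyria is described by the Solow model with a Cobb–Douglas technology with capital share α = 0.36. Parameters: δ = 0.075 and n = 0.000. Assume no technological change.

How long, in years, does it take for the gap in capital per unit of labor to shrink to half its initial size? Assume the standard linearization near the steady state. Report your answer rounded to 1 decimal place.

Near the steady state the convergence rate is λ = (1 − α)(n + δ).
λ = (1 − 0.36) × 0.075 = 0.64 × 0.075 = 0.0480
Half-life = ln 2 / λ = 0.6931 / 0.0480 ≈ 14.44 years

about 14.4 years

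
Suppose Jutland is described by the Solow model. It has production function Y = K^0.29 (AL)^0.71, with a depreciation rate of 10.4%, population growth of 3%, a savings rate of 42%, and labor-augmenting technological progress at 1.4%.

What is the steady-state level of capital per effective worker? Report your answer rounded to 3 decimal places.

k* ≈ 4.345

At the steady state, Δk = 0, so s·k^α = (n + g + δ)·k.
Rearranging, k^(1−α) = s / (n + g + δ).
k^0.71 = 0.42 / (0.030 + 0.014 + 0.104) = 0.42 / 0.148 = 2.8378
k* = 2.8378^(1/0.71) ≈ 4.3451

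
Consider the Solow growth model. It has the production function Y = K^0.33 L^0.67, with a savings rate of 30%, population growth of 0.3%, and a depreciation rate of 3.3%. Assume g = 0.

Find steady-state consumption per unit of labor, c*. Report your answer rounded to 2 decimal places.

At the steady state, Δk = 0, so s·k^α = (n + δ)·k.
Dividing both sides by k: k^(1−α) = s / (n + δ).
k^0.67 = 0.30 / (0.003 + 0.033) = 0.30 / 0.036 = 8.3333
k* = 8.3333^(1/0.67) ≈ 23.6785
y* = (k*)^α = 23.6785^0.33 ≈ 2.8414
c* = (1 − s)·y* = (1 − 0.30) × 2.8414 ≈ 1.9890

c* ≈ 1.99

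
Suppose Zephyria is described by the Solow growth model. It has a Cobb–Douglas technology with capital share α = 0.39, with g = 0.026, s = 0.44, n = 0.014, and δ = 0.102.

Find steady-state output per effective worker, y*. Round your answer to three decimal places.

y* = 2.061

Steady state requires s·f(k) = (n + g + δ)·k, i.e. s·k^α = (n + g + δ)·k.
Dividing both sides by k: k^(1−α) = s / (n + g + δ).
k^0.61 = 0.44 / (0.014 + 0.026 + 0.102) = 0.44 / 0.142 = 3.0986
k* = 3.0986^(1/0.61) ≈ 6.3854
y* = (k*)^α = 6.3854^0.39 ≈ 2.0607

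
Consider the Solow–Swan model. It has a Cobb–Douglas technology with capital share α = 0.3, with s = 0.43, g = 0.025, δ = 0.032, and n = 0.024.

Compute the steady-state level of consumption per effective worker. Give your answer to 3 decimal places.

c* = 1.166

Steady state requires s·f(k) = (n + g + δ)·k, i.e. s·k^α = (n + g + δ)·k.
Rearranging, k^(1−α) = s / (n + g + δ).
k^0.7 = 0.43 / (0.024 + 0.025 + 0.032) = 0.43 / 0.081 = 5.3086
k* = 5.3086^(1/0.7) ≈ 10.8564
y* = (k*)^α = 10.8564^0.3 ≈ 2.0451
c* = (1 − s)·y* = (1 − 0.43) × 2.0451 ≈ 1.1657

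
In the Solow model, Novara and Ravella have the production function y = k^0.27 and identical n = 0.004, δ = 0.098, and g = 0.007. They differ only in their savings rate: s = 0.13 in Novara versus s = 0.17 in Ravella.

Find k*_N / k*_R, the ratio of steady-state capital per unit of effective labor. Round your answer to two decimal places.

Steady-state k* = [s/(n + g + δ)]^(1/(1−α)), so the ratio is [ (s_N/(n + g + δ)_N) / (s_R/(n + g + δ)_R) ]^1.3699.
s_N/(n + g + δ)_N = 0.13/0.109 = 1.1927; s_R/(n + g + δ)_R = 0.17/0.109 = 1.5596.
Ratio = (1.1927/1.5596)^1.3699 = 0.7647^1.3699 ≈ 0.6925

k*_N / k*_R ≈ 0.69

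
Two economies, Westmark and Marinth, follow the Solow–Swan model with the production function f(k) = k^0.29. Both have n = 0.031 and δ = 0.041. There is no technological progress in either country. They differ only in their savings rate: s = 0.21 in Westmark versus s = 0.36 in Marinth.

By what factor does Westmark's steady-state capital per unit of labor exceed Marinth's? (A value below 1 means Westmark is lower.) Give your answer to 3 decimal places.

Steady-state k* = [s/(n + δ)]^(1/(1−α)), so the ratio is [ (s_W/(n + δ)_W) / (s_M/(n + δ)_M) ]^1.4085.
s_W/(n + δ)_W = 0.21/0.072 = 2.9167; s_M/(n + δ)_M = 0.36/0.072 = 5.0000.
Ratio = (2.9167/5.0000)^1.4085 = 0.5833^1.4085 ≈ 0.4680

ratio ≈ 0.468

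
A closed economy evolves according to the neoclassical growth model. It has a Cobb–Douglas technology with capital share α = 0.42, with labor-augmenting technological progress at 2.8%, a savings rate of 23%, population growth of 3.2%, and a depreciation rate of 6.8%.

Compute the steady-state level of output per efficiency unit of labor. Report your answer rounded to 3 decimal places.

At the steady state, Δk = 0, so s·k^α = (n + g + δ)·k.
Dividing both sides by k: k^(1−α) = s / (n + g + δ).
k^0.58 = 0.23 / (0.032 + 0.028 + 0.068) = 0.23 / 0.128 = 1.7969
k* = 1.7969^(1/0.58) ≈ 2.7468
y* = (k*)^α = 2.7468^0.42 ≈ 1.5286

y* = 1.529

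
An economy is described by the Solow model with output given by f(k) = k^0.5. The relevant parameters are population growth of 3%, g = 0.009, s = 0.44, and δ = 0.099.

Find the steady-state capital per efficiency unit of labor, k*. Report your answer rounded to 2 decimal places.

At the steady state, Δk = 0, so s·k^α = (n + g + δ)·k.
Rearranging, k^(1−α) = s / (n + g + δ).
k^0.5 = 0.44 / (0.030 + 0.009 + 0.099) = 0.44 / 0.138 = 3.1884
k* = 3.1884^(1/0.5) ≈ 10.1659

k* = 10.17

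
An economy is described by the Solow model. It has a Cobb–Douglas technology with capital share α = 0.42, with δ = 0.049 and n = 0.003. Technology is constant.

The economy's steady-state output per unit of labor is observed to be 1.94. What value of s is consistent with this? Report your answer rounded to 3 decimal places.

s ≈ 0.130

Steady state requires s·f(k) = (n + δ)·k, i.e. s·k^α = (n + δ)·k.
Since y* = [s/(n + δ)]^(α/(1−α)), we have s/(n + δ) = (y*)^((1−α)/α) = 1.94^1.381 = 2.4972.
Therefore s = 2.4972 × (n + δ) = 2.4972 × 0.052 = 0.1299.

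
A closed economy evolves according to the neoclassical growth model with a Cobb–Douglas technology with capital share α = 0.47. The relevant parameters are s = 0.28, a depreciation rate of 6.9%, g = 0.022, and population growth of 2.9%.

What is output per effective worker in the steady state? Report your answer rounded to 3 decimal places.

Steady state requires s·f(k) = (n + g + δ)·k, i.e. s·k^α = (n + g + δ)·k.
Rearranging, k^(1−α) = s / (n + g + δ).
k^0.53 = 0.28 / (0.029 + 0.022 + 0.069) = 0.28 / 0.120 = 2.3333
k* = 2.3333^(1/0.53) ≈ 4.9463
y* = (k*)^α = 4.9463^0.47 ≈ 2.1199

y* ≈ 2.120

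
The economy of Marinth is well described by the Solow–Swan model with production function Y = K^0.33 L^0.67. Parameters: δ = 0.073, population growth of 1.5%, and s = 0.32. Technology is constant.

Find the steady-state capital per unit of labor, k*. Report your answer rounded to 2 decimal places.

k* ≈ 6.87

In steady state, investment equals break-even investment: s·k^α = (n + δ)·k.
Dividing both sides by k: k^(1−α) = s / (n + δ).
k^0.67 = 0.32 / (0.015 + 0.073) = 0.32 / 0.088 = 3.6364
k* = 3.6364^(1/0.67) ≈ 6.8679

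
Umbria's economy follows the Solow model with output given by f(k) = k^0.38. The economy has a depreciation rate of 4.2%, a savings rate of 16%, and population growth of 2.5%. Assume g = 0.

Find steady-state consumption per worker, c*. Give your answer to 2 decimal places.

In steady state, investment equals break-even investment: s·k^α = (n + δ)·k.
Rearranging, k^(1−α) = s / (n + δ).
k^0.62 = 0.16 / (0.025 + 0.042) = 0.16 / 0.067 = 2.3881
k* = 2.3881^(1/0.62) ≈ 4.0716
y* = (k*)^α = 4.0716^0.38 ≈ 1.7049
c* = (1 − s)·y* = (1 − 0.16) × 1.7049 ≈ 1.4321

c* = 1.43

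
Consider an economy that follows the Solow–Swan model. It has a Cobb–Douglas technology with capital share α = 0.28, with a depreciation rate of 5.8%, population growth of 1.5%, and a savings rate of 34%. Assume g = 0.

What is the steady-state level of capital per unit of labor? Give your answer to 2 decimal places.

At the steady state, Δk = 0, so s·k^α = (n + δ)·k.
Rearranging, k^(1−α) = s / (n + δ).
k^0.72 = 0.34 / (0.015 + 0.058) = 0.34 / 0.073 = 4.6575
k* = 4.6575^(1/0.72) ≈ 8.4721

k* ≈ 8.47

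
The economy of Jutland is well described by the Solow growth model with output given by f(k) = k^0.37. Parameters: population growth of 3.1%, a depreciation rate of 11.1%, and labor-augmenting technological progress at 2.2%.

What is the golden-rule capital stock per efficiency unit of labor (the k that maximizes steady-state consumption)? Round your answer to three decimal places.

k_gold ≈ 3.638

The golden rule sets f'(k) = n + g + δ, i.e. α·k^(α−1) = n + g + δ.
So k^(1−α) = α / (n + g + δ) = 0.37 / 0.164 = 2.2561.
k_gold = 2.2561^(1/0.63) ≈ 3.6382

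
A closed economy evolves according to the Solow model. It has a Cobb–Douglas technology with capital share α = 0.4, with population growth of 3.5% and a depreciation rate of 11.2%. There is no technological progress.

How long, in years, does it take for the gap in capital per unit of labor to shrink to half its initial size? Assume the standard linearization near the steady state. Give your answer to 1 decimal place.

about 7.9 years

Near the steady state the convergence rate is λ = (1 − α)(n + δ).
λ = (1 − 0.4) × 0.147 = 0.6 × 0.147 = 0.0882
Half-life = ln 2 / λ = 0.6931 / 0.0882 ≈ 7.86 years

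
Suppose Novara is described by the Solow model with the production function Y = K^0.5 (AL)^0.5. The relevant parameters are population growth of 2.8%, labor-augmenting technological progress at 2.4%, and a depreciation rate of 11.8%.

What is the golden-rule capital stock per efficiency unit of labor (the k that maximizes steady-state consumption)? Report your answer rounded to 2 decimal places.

k_gold ≈ 8.65

The golden rule sets f'(k) = n + g + δ, i.e. α·k^(α−1) = n + g + δ.
So k^(1−α) = α / (n + g + δ) = 0.5 / 0.170 = 2.9412.
k_gold = 2.9412^(1/0.5) ≈ 8.6507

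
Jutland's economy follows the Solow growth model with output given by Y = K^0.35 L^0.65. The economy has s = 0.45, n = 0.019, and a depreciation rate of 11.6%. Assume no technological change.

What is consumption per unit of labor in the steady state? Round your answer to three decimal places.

c* = 1.052

Steady state requires s·f(k) = (n + δ)·k, i.e. s·k^α = (n + δ)·k.
Rearranging, k^(1−α) = s / (n + δ).
k^0.65 = 0.45 / (0.019 + 0.116) = 0.45 / 0.135 = 3.3333
k* = 3.3333^(1/0.65) ≈ 6.3741
y* = (k*)^α = 6.3741^0.35 ≈ 1.9123
c* = (1 − s)·y* = (1 − 0.45) × 1.9123 ≈ 1.0518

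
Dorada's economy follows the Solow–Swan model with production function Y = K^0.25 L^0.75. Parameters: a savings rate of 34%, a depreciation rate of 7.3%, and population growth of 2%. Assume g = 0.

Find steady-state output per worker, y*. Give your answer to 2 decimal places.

At the steady state, Δk = 0, so s·k^α = (n + δ)·k.
Rearranging, k^(1−α) = s / (n + δ).
k^0.75 = 0.34 / (0.020 + 0.073) = 0.34 / 0.093 = 3.6559
k* = 3.6559^(1/0.75) ≈ 5.6320
y* = (k*)^α = 5.6320^0.25 ≈ 1.5405

y* = 1.54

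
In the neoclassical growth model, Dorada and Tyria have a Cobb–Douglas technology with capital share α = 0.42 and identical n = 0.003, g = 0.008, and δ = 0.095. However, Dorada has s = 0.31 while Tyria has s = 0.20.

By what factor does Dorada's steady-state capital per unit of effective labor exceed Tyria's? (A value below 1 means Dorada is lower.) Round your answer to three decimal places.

ratio ≈ 2.129

Steady-state k* = [s/(n + g + δ)]^(1/(1−α)), so the ratio is [ (s_D/(n + g + δ)_D) / (s_T/(n + g + δ)_T) ]^1.7241.
s_D/(n + g + δ)_D = 0.31/0.106 = 2.9245; s_T/(n + g + δ)_T = 0.20/0.106 = 1.8868.
Ratio = (2.9245/1.8868)^1.7241 = 1.5500^1.7241 ≈ 2.1289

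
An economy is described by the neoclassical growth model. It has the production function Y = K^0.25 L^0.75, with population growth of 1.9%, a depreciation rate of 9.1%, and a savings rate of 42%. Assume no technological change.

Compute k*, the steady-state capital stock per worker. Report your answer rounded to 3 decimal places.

In steady state, investment equals break-even investment: s·k^α = (n + δ)·k.
Dividing both sides by k: k^(1−α) = s / (n + δ).
k^0.75 = 0.42 / (0.019 + 0.091) = 0.42 / 0.110 = 3.8182
k* = 3.8182^(1/0.75) ≈ 5.9678

k* = 5.968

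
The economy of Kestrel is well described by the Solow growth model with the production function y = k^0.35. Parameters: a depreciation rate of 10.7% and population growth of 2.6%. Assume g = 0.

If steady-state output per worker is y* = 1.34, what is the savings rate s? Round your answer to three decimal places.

s ≈ 0.229

Steady state requires s·f(k) = (n + δ)·k, i.e. s·k^α = (n + δ)·k.
Since y* = [s/(n + δ)]^(α/(1−α)), we have s/(n + δ) = (y*)^((1−α)/α) = 1.34^1.8571 = 1.7221.
Therefore s = 1.7221 × (n + δ) = 1.7221 × 0.133 = 0.2290.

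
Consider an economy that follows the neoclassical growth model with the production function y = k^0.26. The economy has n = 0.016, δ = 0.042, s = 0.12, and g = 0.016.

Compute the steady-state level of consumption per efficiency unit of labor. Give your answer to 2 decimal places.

c* = 1.04

In steady state, investment equals break-even investment: s·k^α = (n + g + δ)·k.
Rearranging, k^(1−α) = s / (n + g + δ).
k^0.74 = 0.12 / (0.016 + 0.016 + 0.042) = 0.12 / 0.074 = 1.6216
k* = 1.6216^(1/0.74) ≈ 1.9218
y* = (k*)^α = 1.9218^0.26 ≈ 1.1851
c* = (1 − s)·y* = (1 − 0.12) × 1.1851 ≈ 1.0429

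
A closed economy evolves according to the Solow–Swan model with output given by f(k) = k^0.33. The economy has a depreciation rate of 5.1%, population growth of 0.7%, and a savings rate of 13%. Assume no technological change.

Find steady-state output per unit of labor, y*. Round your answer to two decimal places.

Steady state requires s·f(k) = (n + δ)·k, i.e. s·k^α = (n + δ)·k.
Rearranging, k^(1−α) = s / (n + δ).
k^0.67 = 0.13 / (0.007 + 0.051) = 0.13 / 0.058 = 2.2414
k* = 2.2414^(1/0.67) ≈ 3.3355
y* = (k*)^α = 3.3355^0.33 ≈ 1.4881

y* = 1.49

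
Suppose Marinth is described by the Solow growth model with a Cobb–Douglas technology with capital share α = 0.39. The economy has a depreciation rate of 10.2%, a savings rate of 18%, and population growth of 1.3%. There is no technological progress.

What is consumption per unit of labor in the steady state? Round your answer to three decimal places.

In steady state, investment equals break-even investment: s·k^α = (n + δ)·k.
Rearranging, k^(1−α) = s / (n + δ).
k^0.61 = 0.18 / (0.013 + 0.102) = 0.18 / 0.115 = 1.5652
k* = 1.5652^(1/0.61) ≈ 2.0843
y* = (k*)^α = 2.0843^0.39 ≈ 1.3317
c* = (1 − s)·y* = (1 − 0.18) × 1.3317 ≈ 1.0920

c* ≈ 1.092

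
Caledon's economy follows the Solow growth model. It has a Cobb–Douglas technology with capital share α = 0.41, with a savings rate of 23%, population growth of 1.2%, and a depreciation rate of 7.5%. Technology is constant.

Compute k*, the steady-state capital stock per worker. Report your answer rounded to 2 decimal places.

k* = 5.20

Steady state requires s·f(k) = (n + δ)·k, i.e. s·k^α = (n + δ)·k.
Dividing both sides by k: k^(1−α) = s / (n + δ).
k^0.59 = 0.23 / (0.012 + 0.075) = 0.23 / 0.087 = 2.6437
k* = 2.6437^(1/0.59) ≈ 5.1953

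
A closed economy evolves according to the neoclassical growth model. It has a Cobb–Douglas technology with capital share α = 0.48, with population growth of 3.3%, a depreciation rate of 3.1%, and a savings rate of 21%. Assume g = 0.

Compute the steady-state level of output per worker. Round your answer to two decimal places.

y* = 2.99

In steady state, investment equals break-even investment: s·k^α = (n + δ)·k.
Dividing both sides by k: k^(1−α) = s / (n + δ).
k^0.52 = 0.21 / (0.033 + 0.031) = 0.21 / 0.064 = 3.2813
k* = 3.2813^(1/0.52) ≈ 9.8264
y* = (k*)^α = 9.8264^0.48 ≈ 2.9947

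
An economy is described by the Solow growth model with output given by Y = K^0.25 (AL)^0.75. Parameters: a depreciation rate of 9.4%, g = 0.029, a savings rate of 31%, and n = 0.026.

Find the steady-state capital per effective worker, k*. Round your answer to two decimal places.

In steady state, investment equals break-even investment: s·k^α = (n + g + δ)·k.
Dividing both sides by k: k^(1−α) = s / (n + g + δ).
k^0.75 = 0.31 / (0.026 + 0.029 + 0.094) = 0.31 / 0.149 = 2.0805
k* = 2.0805^(1/0.75) ≈ 2.6560

k* ≈ 2.66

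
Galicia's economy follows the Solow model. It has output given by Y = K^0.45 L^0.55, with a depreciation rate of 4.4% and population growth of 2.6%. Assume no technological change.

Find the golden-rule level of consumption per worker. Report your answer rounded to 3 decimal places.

c_gold ≈ 2.521

At the golden rule, f'(k) = n + δ, so α·k^(α−1) = n + δ and k_gold = (α/(n + δ))^(1/(1−α)).
k_gold = (0.45/0.070)^(1/0.55) = 6.4286^1.8182 ≈ 29.4657
c_gold = f(k_gold) − (n + δ)·k_gold = 4.5835 − 0.070×29.4657 ≈ 2.5209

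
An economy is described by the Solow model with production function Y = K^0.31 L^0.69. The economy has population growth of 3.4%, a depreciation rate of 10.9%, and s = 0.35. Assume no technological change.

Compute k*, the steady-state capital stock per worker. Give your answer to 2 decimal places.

At the steady state, Δk = 0, so s·k^α = (n + δ)·k.
Rearranging, k^(1−α) = s / (n + δ).
k^0.69 = 0.35 / (0.034 + 0.109) = 0.35 / 0.143 = 2.4476
k* = 2.4476^(1/0.69) ≈ 3.6592

k* = 3.66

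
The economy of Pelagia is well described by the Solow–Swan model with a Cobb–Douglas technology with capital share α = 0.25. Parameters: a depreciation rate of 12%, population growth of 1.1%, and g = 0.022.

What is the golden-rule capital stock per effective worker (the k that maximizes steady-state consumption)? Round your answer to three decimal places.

k_gold ≈ 1.925

The golden rule sets f'(k) = n + g + δ, i.e. α·k^(α−1) = n + g + δ.
So k^(1−α) = α / (n + g + δ) = 0.25 / 0.153 = 1.6340.
k_gold = 1.6340^(1/0.75) ≈ 1.9246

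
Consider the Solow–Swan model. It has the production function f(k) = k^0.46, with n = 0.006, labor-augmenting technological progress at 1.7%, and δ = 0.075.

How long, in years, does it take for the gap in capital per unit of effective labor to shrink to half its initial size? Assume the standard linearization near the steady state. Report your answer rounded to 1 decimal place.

t_½ ≈ 13.1 years

Near the steady state the convergence rate is λ = (1 − α)(n + g + δ).
λ = (1 − 0.46) × 0.098 = 0.54 × 0.098 = 0.05292
Half-life = ln 2 / λ = 0.6931 / 0.05292 ≈ 13.10 years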